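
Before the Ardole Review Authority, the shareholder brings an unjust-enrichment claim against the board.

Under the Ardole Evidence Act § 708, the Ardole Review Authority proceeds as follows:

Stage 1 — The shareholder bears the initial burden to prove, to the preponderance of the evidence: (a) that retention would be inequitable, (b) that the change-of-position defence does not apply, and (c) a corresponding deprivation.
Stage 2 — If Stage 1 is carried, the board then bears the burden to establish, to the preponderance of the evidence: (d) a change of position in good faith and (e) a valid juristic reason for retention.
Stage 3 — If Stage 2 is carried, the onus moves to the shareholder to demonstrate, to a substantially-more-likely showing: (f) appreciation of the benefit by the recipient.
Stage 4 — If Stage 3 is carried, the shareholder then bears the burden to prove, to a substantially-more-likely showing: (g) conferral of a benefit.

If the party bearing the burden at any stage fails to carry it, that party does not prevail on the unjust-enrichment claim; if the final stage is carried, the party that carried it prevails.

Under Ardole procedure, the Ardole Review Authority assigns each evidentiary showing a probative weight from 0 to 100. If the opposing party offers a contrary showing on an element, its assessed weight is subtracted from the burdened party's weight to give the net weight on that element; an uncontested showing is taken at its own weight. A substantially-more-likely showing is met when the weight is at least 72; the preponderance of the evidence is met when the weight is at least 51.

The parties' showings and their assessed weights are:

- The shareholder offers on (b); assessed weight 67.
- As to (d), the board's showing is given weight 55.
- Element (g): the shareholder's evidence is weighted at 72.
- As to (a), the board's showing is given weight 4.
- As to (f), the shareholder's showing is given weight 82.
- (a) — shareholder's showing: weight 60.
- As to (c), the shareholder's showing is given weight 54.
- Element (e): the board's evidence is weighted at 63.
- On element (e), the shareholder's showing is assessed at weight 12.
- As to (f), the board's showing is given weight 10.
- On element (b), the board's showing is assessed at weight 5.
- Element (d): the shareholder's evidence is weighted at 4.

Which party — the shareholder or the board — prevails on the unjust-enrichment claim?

At Stage 1 the shareholder must meet the preponderance of the evidence (weight is at least 51): on (a) the weight is 60 less the opposing 4 gives net 56, which does reach 51, so (a) meets the standard; on (b) the weight is 67 less the opposing 5 gives net 62, ≥ 51, so (b) meets the standard; on (c) the weight is 54, which does reach 51, so (c) meets the standard.
  Stage 1 carried; the burden shifts to the board.
At Stage 2 the board must meet the preponderance of the evidence (weight is at least 51): on (d) the weight is 55 less the opposing 4 gives net 51, ≥ 51, so (d) meets the standard; on (e) the weight is 63 less the opposing 12 gives net 51, which does reach 51, so (e) meets the standard.
  The board carries Stage 2; the shareholder now bears the burden.
At Stage 3 the shareholder must meet a substantially-more-likely showing (weight is at least 72): on (f) the weight is 82 less the opposing 10 gives net 72, which does reach 72, so (f) meets the standard.
  Stage 3 is satisfied; the shareholder continues to bear the burden.
At Stage 4 the shareholder must meet a substantially-more-likely showing (weight is at least 72): on (g) the weight is 72, which does reach 72, so (g) meets the standard.
  Stage 4 carried; the final stage is satisfied.
Every stage carried; the shareholder prevails.

shareholder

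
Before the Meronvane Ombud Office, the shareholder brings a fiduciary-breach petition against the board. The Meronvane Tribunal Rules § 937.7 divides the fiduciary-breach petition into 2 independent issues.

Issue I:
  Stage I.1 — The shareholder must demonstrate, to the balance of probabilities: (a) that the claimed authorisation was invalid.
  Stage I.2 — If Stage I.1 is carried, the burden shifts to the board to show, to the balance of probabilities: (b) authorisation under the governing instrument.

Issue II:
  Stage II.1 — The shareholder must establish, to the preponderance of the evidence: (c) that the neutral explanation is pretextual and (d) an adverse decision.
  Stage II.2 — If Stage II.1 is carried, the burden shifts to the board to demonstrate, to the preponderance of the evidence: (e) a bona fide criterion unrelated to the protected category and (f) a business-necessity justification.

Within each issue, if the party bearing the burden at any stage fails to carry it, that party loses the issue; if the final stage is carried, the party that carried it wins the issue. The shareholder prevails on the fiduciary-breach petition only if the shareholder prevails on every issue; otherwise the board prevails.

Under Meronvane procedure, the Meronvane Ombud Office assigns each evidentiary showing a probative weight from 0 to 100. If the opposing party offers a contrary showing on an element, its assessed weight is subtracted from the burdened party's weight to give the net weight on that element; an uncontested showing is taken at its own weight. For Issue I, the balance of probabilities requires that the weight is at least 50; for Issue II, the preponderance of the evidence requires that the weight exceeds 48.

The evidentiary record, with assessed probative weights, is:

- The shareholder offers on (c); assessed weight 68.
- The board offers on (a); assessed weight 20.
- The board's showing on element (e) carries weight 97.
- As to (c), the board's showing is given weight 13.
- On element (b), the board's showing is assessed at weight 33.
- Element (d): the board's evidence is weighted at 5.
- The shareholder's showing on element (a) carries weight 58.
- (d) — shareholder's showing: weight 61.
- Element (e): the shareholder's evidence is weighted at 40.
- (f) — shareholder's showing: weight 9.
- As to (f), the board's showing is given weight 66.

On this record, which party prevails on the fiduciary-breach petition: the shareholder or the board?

board

— Issue I —
Stage I.1 (shareholder, the balance of probabilities, weight is at least 50): (a) net 58−20=38 < 50 — fails.
  The shareholder does not carry Stage I.1.
So the board prevails on this issue.
— Issue II —
Stage II.1 — burden on shareholder; standard: the preponderance of the evidence (weight exceeds 48).
    (c): 68 − 13 = 55 > 48 [met]
    (d): 61 − 5 = 56 > 48 [met]
  The shareholder carries Stage II.1; the board now bears the burden.
Stage II.2 — burden on board; standard: the preponderance of the evidence (weight exceeds 48).
    (e): 97 − 40 = 57 > 48 [met]
    (f): 66 − 9 = 57 > 48 [met]
  Stage II.2 carried; the final stage is satisfied.
With every stage satisfied, the board prevails on this issue.
Per-issue: Issue I → board; Issue II → board. The shareholder must prevail on every issue; overall, the board prevails.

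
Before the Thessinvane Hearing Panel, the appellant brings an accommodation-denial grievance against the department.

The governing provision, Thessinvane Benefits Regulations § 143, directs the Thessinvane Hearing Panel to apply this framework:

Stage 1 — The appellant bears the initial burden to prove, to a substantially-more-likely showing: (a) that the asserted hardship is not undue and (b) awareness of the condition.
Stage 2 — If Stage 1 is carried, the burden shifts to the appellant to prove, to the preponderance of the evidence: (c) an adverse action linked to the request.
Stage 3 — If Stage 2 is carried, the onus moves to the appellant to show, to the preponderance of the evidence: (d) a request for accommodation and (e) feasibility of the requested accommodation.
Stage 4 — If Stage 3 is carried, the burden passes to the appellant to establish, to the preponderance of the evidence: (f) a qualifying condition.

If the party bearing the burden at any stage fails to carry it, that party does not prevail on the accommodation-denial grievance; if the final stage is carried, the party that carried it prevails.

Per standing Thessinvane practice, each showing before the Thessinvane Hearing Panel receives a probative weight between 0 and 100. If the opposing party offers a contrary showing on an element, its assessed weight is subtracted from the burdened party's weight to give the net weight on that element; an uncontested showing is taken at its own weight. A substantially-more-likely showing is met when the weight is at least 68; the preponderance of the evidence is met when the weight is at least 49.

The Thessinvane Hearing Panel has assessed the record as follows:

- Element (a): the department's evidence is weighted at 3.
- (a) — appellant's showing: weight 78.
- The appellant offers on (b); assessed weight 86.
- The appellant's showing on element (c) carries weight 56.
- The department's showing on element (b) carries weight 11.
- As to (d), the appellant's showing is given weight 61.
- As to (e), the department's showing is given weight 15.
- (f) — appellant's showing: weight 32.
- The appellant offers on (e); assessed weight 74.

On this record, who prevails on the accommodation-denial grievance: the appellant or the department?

At Stage 1 the appellant must meet a substantially-more-likely showing (weight is at least 68): on (a) the weight is 78 less the opposing 3 gives net 75, which does reach 68, so (a) meets the standard; on (b) the weight is 86 less the opposing 11 gives net 75, which does reach 68, so (b) meets the standard.
  Stage 1 carried; the burden remains with the appellant.
At Stage 2 the appellant must meet the preponderance of the evidence (weight is at least 49): on (c) the weight is 56, ≥ 49, so (c) meets the standard.
  Stage 2 carried; the burden remains with the appellant.
At Stage 3 the appellant must meet the preponderance of the evidence (weight is at least 49): on (d) the weight is 61, which does reach 49, so (d) meets the standard; on (e) the weight is 74 less the opposing 15 gives net 59, which does reach 49, so (e) meets the standard.
  Stage 3 carried; the burden remains with the appellant.
At Stage 4 the appellant must meet the preponderance of the evidence (weight is at least 49): on (f) the weight is 32, which does not reach 49, so (f) does not meet the standard.
  The appellant does not carry Stage 4.
The analysis ends at Stage 4; the department prevails.

department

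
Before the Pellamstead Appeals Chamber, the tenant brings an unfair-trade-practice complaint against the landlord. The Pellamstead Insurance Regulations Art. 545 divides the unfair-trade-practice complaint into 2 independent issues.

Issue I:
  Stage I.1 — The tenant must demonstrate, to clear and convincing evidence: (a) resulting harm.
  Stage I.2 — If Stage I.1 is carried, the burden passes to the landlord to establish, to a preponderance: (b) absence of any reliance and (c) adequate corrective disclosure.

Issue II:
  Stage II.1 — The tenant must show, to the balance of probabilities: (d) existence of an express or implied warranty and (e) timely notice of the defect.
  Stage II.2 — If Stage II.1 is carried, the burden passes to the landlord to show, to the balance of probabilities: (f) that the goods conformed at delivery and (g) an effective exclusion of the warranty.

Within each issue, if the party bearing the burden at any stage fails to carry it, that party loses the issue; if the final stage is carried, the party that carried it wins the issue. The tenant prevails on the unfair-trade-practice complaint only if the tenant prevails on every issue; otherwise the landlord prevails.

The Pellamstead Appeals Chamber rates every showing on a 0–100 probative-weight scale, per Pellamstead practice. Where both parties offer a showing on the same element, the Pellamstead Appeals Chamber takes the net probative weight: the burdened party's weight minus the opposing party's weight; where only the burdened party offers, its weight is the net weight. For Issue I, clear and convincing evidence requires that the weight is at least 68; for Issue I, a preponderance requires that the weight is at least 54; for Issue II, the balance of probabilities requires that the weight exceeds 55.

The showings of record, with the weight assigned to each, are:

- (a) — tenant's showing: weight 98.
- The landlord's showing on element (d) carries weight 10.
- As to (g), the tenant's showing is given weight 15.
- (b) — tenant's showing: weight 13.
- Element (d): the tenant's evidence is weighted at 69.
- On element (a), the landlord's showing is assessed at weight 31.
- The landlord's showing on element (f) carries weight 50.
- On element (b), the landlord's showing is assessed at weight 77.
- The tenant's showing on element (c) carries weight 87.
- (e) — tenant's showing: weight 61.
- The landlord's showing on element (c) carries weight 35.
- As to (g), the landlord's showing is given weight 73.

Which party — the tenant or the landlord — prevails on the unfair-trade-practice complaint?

landlord

— Issue I —
Stage I.1 (tenant, clear and convincing evidence, weight is at least 68): (a) net 98−31=67 < 68 — fails.
  Stage I.1 not carried; the tenant fails its burden.
So the landlord prevails on this issue.
— Issue II —
Stage II.1 — burden on tenant; standard: the balance of probabilities (weight exceeds 55).
    (d): 69 − 10 = 59 > 55 [met]
    (e): 61 > 55 [met]
  The tenant carries Stage II.1; the landlord now bears the burden.
Stage II.2 — burden on landlord; standard: the balance of probabilities (weight exceeds 55).
    (f): 50 ≤ 55 [not met]
    (g): 73 − 15 = 58 > 55 [met]
  The landlord does not carry Stage II.2.
So the tenant prevails on this issue.
Per-issue: Issue I → landlord; Issue II → tenant. The tenant must prevail on every issue; overall, the landlord prevails.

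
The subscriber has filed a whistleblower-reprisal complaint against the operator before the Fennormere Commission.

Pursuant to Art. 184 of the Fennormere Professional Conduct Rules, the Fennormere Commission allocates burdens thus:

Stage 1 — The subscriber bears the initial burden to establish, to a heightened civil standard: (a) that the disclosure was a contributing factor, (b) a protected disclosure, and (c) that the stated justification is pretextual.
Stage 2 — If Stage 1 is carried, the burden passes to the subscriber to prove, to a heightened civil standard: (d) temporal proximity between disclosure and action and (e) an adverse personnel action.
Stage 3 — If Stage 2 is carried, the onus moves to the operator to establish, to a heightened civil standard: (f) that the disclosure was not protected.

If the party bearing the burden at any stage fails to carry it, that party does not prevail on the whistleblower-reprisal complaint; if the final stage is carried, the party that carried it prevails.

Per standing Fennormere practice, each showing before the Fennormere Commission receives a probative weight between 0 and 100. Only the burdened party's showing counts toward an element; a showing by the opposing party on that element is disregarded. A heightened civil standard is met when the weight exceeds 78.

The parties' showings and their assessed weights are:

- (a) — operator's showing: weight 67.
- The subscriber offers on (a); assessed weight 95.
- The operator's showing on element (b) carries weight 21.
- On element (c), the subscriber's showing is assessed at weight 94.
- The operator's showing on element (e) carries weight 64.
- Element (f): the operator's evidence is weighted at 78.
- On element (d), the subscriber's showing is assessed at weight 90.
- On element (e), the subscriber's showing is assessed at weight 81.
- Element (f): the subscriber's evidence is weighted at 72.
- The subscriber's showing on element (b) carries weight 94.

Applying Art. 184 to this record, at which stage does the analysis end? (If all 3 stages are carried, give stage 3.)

Stage 1 — burden on subscriber; standard: a heightened civil standard (weight exceeds 78).
    (a): 95 (operator's 67 disregarded) > 78 [met]
    (b): 94 (operator's 21 disregarded) > 78 [met]
    (c): 94 > 78 [met]
  Stage 1 carried; the burden remains with the subscriber.
Stage 2 — burden on subscriber; standard: a heightened civil standard (weight exceeds 78).
    (d): 90 > 78 [met]
    (e): 81 (operator's 64 disregarded) > 78 [met]
  Stage 2 carried; the burden shifts to the operator.
Stage 3 — burden on operator; standard: a heightened civil standard (weight exceeds 78).
    (f): 78 (subscriber's 72 disregarded) ≤ 78 [not met]
  Stage 3 not carried; the operator fails its burden.
So the subscriber prevails.

stage 3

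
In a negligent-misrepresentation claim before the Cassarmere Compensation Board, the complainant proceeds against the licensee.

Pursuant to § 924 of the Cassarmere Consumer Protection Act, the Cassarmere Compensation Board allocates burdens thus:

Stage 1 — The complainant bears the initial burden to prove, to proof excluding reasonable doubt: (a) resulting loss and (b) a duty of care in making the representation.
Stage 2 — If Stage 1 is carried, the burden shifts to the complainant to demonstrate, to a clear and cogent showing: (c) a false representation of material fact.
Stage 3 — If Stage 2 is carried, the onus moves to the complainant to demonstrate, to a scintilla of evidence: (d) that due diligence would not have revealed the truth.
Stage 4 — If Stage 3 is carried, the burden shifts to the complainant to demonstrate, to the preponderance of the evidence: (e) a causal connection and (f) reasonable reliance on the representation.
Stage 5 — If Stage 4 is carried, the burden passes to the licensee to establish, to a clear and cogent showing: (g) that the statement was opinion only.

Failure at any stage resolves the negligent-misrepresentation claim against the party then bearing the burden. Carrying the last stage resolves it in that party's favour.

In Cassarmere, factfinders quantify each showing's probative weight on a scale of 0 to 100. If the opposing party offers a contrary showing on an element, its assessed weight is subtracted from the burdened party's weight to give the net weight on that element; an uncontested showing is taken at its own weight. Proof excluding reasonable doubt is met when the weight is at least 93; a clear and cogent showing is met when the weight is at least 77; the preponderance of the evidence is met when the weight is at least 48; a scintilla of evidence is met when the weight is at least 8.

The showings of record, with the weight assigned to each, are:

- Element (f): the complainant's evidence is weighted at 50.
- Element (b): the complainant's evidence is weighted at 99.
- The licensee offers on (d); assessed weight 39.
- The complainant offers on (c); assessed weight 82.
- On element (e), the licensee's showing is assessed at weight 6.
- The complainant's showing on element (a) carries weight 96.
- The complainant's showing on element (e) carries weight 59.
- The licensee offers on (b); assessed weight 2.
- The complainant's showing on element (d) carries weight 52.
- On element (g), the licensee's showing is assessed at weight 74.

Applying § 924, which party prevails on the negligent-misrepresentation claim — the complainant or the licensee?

complainant

Stage 1 (complainant, proof excluding reasonable doubt, weight is at least 93): (a) 96 ≥ 93 — meets; (b) net 99−2=97 ≥ 93 — meets.
  All elements met. The complainant retains the burden for Stage 2.
Stage 2 (complainant, a clear and cogent showing, weight is at least 77): (c) 82 ≥ 77 — meets.
  Stage 2 carried; the burden remains with the complainant.
Stage 3 (complainant, a scintilla of evidence, weight is at least 8): (d) net 52−39=13 ≥ 8 — meets.
  Stage 3 is satisfied; the complainant continues to bear the burden.
Stage 4 (complainant, the preponderance of the evidence, weight is at least 48): (e) net 59−6=53 ≥ 48 — meets; (f) 50 ≥ 48 — meets.
  The complainant carries Stage 4; the licensee now bears the burden.
Stage 5 (licensee, a clear and cogent showing, weight is at least 77): (g) 74 < 77 — fails.
  Stage 5 not carried; the licensee fails its burden.
So the complainant prevails.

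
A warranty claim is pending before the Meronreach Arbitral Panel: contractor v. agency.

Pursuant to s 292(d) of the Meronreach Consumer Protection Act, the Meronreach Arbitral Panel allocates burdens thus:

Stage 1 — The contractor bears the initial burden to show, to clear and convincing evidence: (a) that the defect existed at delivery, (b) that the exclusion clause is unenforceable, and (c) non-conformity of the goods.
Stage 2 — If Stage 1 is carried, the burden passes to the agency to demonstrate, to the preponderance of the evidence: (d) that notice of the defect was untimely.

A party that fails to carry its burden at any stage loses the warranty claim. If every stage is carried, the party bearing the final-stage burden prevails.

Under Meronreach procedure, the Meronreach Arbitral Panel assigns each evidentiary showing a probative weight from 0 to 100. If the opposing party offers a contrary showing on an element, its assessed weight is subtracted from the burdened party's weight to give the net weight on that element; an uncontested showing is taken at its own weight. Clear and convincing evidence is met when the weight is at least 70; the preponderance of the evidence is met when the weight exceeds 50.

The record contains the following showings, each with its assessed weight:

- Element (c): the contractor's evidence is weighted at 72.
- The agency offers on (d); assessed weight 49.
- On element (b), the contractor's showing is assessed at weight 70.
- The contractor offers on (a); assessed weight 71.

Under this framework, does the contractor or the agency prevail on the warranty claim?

Stage 1 — burden on contractor; standard: clear and convincing evidence (weight is at least 70).
    (a): 71 ≥ 70 [met]
    (b): 70 ≥ 70 [met]
    (c): 72 ≥ 70 [met]
  The contractor carries Stage 1; the agency now bears the burden.
Stage 2 — burden on agency; standard: the preponderance of the evidence (weight exceeds 50).
    (d): 49 ≤ 50 [not met]
  The agency does not carry Stage 2.
The contractor prevails.

contractor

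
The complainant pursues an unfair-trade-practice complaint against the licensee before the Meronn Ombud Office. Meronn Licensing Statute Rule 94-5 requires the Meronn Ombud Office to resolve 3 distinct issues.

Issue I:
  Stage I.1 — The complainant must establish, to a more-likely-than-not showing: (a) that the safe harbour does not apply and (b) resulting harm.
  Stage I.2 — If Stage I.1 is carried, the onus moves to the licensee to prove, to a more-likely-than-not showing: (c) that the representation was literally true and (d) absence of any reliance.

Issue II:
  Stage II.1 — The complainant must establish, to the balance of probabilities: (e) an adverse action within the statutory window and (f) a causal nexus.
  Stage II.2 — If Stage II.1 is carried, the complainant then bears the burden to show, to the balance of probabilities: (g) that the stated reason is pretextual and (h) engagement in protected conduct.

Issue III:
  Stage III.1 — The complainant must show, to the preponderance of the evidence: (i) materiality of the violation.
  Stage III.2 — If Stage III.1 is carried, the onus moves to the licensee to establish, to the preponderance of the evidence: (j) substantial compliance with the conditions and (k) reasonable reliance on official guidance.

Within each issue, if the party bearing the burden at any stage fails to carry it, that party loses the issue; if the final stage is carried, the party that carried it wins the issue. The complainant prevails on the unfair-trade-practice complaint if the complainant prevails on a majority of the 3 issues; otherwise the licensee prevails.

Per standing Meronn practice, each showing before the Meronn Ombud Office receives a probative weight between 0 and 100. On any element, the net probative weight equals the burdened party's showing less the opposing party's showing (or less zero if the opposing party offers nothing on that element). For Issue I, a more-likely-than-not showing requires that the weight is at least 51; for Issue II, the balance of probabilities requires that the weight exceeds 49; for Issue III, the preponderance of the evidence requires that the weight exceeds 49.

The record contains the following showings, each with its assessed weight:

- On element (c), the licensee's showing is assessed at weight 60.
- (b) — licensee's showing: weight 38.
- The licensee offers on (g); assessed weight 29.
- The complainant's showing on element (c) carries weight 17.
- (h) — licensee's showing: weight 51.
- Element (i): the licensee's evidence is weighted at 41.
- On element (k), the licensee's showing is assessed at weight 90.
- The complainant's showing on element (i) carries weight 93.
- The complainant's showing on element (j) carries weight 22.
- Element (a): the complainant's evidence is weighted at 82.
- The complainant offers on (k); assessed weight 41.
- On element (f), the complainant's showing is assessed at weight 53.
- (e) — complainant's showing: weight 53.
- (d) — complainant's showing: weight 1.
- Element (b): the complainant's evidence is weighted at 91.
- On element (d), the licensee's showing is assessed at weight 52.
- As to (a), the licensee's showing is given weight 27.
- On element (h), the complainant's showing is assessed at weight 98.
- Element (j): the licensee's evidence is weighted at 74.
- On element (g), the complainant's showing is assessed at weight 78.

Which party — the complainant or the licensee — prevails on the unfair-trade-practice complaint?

complainant

— Issue I —
Stage I.1 (complainant, a more-likely-than-not showing, weight is at least 51): (a) net 82−27=55 ≥ 51 — meets; (b) net 91−38=53 ≥ 51 — meets.
  Stage I.1 is satisfied; the onus moves to the licensee.
Stage I.2 (licensee, a more-likely-than-not showing, weight is at least 51): (c) net 60−17=43 < 51 — fails; (d) net 52−1=51 ≥ 51 — meets.
  Not every element is met, so the licensee fails to carry Stage I.2.
So the complainant prevails on this issue.
— Issue II —
Stage II.1 (complainant, the balance of probabilities, weight exceeds 49): (e) 53 > 49 — meets; (f) 53 > 49 — meets.
  Stage II.1 carried; the burden remains with the complainant.
Stage II.2 (complainant, the balance of probabilities, weight exceeds 49): (g) net 78−29=49 ≤ 49 — fails; (h) net 98−51=47 ≤ 49 — fails.
  The complainant does not carry Stage II.2.
The licensee prevails on this issue.
— Issue III —
Stage III.1 — burden on complainant; standard: the preponderance of the evidence (weight exceeds 49).
    (i): 93 − 41 = 52 > 49 [met]
  The complainant carries Stage III.1; the licensee now bears the burden.
Stage III.2 — burden on licensee; standard: the preponderance of the evidence (weight exceeds 49).
    (j): 74 − 22 = 52 > 49 [met]
    (k): 90 − 41 = 49 ≤ 49 [not met]
  Not every element is met, so the licensee fails to carry Stage III.2.
The analysis ends at Stage III.2; the complainant prevails on this issue.
Per-issue: Issue I → complainant; Issue II → licensee; Issue III → complainant. The complainant must prevail on a majority of issues; overall, the complainant prevails.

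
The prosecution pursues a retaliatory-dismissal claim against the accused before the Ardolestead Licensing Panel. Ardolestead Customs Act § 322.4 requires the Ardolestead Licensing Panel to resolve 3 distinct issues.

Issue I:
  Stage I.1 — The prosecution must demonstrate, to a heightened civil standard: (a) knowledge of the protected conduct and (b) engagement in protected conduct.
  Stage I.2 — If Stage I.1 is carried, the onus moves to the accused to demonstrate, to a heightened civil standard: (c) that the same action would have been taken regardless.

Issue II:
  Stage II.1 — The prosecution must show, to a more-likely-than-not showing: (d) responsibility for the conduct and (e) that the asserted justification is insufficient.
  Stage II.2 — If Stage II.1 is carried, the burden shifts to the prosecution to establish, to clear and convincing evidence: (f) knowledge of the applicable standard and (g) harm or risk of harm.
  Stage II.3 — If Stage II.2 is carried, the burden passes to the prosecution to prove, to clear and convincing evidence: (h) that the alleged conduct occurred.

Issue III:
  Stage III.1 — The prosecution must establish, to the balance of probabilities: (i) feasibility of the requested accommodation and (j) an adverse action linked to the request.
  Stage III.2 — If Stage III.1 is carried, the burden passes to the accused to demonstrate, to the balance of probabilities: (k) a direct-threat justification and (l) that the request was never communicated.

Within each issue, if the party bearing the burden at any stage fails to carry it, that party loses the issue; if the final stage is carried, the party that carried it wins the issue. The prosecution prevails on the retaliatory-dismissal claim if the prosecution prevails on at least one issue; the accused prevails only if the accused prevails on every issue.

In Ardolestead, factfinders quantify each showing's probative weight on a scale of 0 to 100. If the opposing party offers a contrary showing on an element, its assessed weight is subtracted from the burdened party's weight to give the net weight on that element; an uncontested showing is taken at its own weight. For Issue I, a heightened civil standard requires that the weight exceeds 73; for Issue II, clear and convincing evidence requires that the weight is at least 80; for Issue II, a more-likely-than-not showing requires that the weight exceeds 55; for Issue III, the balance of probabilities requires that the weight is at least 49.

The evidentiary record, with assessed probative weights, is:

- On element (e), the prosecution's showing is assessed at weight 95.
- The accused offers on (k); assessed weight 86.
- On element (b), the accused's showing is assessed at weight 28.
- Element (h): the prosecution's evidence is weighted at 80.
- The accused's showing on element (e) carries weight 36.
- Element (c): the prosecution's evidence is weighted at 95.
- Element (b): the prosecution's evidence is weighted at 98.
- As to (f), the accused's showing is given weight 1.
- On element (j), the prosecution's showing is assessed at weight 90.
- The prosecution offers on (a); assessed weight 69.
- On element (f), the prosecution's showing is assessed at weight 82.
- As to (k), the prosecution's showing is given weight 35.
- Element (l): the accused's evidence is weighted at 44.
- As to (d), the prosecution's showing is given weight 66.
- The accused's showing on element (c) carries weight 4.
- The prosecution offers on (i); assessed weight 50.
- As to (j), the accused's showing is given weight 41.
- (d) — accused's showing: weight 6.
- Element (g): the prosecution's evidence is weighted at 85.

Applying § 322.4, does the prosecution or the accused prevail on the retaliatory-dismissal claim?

— Issue I —
Stage I.1 (prosecution, a heightened civil standard, weight exceeds 73): (a) 69 ≤ 73 — fails; (b) net 98−28=70 ≤ 73 — fails.
  Not every element is met, so the prosecution fails to carry Stage I.1.
So the accused prevails on this issue.
— Issue II —
Stage II.1 — burden on prosecution; standard: a more-likely-than-not showing (weight exceeds 55).
    (d): 66 − 6 = 60 > 55 [met]
    (e): 95 − 36 = 59 > 55 [met]
  Stage II.1 carried; the burden remains with the prosecution.
Stage II.2 — burden on prosecution; standard: clear and convincing evidence (weight is at least 80).
    (f): 82 − 1 = 81 ≥ 80 [met]
    (g): 85 ≥ 80 [met]
  Stage II.2 is satisfied; the prosecution continues to bear the burden.
Stage II.3 — burden on prosecution; standard: clear and convincing evidence (weight is at least 80).
    (h): 80 ≥ 80 [met]
  Stage II.3 carried; the final stage is satisfied.
With every stage satisfied, the prosecution prevails on this issue.
— Issue III —
Stage III.1 — burden on prosecution; standard: the balance of probabilities (weight is at least 49).
    (i): 50 ≥ 49 [met]
    (j): 90 − 41 = 49 ≥ 49 [met]
  Stage III.1 is satisfied; the onus moves to the accused.
Stage III.2 — burden on accused; standard: the balance of probabilities (weight is at least 49).
    (k): 86 − 35 = 51 ≥ 49 [met]
    (l): 44 < 49 [not met]
  The accused does not carry Stage III.2.
So the prosecution prevails on this issue.
Per-issue: Issue I → accused; Issue II → prosecution; Issue III → prosecution. The prosecution must prevail on at least one issue; overall, the prosecution prevails.

prosecution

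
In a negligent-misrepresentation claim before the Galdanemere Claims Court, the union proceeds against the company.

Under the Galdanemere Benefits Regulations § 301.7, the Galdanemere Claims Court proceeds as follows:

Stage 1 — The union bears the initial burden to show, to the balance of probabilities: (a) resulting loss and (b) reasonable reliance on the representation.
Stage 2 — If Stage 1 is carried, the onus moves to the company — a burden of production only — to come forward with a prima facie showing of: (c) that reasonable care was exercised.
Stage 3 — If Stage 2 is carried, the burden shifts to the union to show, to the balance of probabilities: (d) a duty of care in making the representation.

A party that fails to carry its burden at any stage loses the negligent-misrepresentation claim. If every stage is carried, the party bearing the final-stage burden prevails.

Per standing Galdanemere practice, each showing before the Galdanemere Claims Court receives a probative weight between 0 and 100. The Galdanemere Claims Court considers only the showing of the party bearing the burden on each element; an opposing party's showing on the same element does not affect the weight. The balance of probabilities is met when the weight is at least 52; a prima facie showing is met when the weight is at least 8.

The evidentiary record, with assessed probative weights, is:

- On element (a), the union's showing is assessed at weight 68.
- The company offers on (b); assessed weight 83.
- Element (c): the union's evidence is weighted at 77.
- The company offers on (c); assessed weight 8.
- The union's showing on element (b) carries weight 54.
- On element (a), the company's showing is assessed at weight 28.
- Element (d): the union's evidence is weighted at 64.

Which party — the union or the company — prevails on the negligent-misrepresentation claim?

At Stage 1 the union must meet the balance of probabilities (weight is at least 52): on (a) the weight is 68 (the company's 28 is given no effect), ≥ 52, so (a) meets the standard; on (b) the weight is 54 (the company's 83 is given no effect), which does reach 52, so (b) meets the standard.
  Stage 1 carried; the burden shifts to the company.
At Stage 2 the company must meet a prima facie showing (weight is at least 8): on (c) the weight is 8 (the union's 77 is given no effect), which does reach 8, so (c) meets the standard.
  Stage 2 carried; the burden shifts to the union.
At Stage 3 the union must meet the balance of probabilities (weight is at least 52): on (d) the weight is 64, ≥ 52, so (d) meets the standard.
  Stage 3 carried; the final stage is satisfied.
All stages carried — the union prevails.

union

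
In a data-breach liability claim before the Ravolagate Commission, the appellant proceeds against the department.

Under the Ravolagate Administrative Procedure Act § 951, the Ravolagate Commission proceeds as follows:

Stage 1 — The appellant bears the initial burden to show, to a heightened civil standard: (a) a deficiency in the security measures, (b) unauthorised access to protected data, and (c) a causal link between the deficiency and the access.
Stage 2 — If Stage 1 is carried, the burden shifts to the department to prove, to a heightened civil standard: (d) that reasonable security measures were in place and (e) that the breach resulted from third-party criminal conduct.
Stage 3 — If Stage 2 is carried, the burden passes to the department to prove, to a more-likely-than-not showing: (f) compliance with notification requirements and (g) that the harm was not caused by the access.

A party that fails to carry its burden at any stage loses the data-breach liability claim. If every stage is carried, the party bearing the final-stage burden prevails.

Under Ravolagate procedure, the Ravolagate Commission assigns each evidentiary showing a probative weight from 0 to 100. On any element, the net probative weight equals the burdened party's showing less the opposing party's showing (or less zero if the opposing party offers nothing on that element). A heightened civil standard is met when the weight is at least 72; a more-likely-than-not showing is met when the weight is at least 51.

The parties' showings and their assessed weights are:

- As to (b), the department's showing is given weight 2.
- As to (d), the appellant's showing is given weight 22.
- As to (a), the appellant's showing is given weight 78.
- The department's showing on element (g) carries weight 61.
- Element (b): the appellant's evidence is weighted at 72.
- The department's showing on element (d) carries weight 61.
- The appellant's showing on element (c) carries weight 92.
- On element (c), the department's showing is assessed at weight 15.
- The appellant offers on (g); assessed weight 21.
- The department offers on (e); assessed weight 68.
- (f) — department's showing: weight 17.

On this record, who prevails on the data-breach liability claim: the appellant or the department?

Stage 1 — burden on appellant; standard: a heightened civil standard (weight is at least 72).
    (a): 78 ≥ 72 [met]
    (b): 72 − 2 = 70 < 72 [not met]
    (c): 92 − 15 = 77 ≥ 72 [met]
  Not every element is met, so the appellant fails to carry Stage 1.
The analysis ends at Stage 1; the department prevails.

department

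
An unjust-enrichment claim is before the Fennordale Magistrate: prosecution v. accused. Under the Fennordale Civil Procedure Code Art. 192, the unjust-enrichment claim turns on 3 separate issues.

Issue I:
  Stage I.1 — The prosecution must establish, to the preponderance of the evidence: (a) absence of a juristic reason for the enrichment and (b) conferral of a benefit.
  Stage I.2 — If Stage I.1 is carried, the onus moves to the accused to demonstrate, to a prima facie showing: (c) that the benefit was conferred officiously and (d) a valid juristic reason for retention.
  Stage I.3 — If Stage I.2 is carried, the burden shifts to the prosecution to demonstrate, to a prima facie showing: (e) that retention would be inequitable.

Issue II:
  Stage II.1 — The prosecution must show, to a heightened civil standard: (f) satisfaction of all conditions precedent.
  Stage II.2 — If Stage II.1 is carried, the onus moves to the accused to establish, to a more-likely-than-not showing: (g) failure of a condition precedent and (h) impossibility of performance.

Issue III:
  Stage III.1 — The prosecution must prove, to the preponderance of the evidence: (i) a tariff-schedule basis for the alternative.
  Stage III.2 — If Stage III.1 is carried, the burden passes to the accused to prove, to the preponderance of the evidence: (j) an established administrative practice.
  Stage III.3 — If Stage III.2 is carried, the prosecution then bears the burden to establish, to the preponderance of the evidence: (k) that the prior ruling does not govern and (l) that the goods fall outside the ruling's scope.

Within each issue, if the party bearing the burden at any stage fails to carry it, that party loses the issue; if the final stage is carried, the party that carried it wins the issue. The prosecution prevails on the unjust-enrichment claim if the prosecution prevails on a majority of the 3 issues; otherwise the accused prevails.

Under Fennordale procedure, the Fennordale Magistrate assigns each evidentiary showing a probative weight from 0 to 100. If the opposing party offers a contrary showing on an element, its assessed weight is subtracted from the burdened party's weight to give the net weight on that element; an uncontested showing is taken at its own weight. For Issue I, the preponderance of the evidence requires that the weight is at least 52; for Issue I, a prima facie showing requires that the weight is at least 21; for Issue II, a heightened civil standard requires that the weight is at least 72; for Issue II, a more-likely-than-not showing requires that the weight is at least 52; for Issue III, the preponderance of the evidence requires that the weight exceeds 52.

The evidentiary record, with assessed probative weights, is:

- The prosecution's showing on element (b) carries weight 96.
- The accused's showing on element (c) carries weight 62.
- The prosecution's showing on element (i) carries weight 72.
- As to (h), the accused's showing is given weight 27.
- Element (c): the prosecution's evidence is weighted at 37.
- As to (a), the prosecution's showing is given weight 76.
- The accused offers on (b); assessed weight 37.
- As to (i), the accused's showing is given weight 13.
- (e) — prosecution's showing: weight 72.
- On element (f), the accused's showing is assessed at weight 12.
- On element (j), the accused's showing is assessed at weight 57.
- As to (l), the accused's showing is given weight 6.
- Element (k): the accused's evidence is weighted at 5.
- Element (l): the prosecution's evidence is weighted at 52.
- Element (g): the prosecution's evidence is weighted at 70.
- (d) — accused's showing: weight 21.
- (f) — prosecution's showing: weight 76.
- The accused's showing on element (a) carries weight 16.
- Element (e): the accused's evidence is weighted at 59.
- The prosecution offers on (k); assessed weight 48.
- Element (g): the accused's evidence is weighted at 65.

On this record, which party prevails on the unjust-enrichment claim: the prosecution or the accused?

accused

— Issue I —
Stage I.1 — burden on prosecution; standard: the preponderance of the evidence (weight is at least 52).
    (a): 76 − 16 = 60 ≥ 52 [met]
    (b): 96 − 37 = 59 ≥ 52 [met]
  The prosecution carries Stage I.1; the accused now bears the burden.
Stage I.2 — burden on accused; standard: a prima facie showing (weight is at least 21).
    (c): 62 − 37 = 25 ≥ 21 [met]
    (d): 21 ≥ 21 [met]
  All elements met. The burden passes to the prosecution.
Stage I.3 — burden on prosecution; standard: a prima facie showing (weight is at least 21).
    (e): 72 − 59 = 13 < 21 [not met]
  Stage I.3 not carried; the prosecution fails its burden.
The analysis ends at Stage I.3; the accused prevails on this issue.
— Issue II —
Stage II.1 (prosecution, a heightened civil standard, weight is at least 72): (f) net 76−12=64 < 72 — fails.
  The prosecution does not carry Stage II.1.
The accused prevails on this issue.
— Issue III —
Stage III.1 — burden on prosecution; standard: the preponderance of the evidence (weight exceeds 52).
    (i): 72 − 13 = 59 > 52 [met]
  Stage III.1 is satisfied; the onus moves to the accused.
Stage III.2 — burden on accused; standard: the preponderance of the evidence (weight exceeds 52).
    (j): 57 > 52 [met]
  Stage III.2 carried; the burden shifts to the prosecution.
Stage III.3 — burden on prosecution; standard: the preponderance of the evidence (weight exceeds 52).
    (k): 48 − 5 = 43 ≤ 52 [not met]
    (l): 52 − 6 = 46 ≤ 52 [not met]
  Stage III.3 not carried; the prosecution fails its burden.
So the accused prevails on this issue.
Per-issue: Issue I → accused; Issue II → accused; Issue III → accused. The prosecution must prevail on a majority of issues; overall, the accused prevails.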